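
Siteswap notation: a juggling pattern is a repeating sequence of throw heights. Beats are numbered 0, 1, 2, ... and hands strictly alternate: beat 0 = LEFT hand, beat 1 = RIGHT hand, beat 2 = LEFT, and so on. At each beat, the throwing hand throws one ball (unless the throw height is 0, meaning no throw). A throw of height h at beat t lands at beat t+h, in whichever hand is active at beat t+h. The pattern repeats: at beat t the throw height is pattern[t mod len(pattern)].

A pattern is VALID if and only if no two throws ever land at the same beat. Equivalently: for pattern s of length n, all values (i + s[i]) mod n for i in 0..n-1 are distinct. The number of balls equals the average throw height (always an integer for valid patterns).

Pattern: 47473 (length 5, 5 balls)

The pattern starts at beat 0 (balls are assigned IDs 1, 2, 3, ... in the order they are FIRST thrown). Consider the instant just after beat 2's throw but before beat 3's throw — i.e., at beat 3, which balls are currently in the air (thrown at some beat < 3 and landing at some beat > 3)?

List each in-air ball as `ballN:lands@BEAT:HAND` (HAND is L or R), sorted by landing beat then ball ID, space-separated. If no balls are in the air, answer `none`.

Answer: ball1:lands@4:L ball3:lands@6:L ball2:lands@8:L

Derivation:
Beat 0 (L): throw ball1 h=4 -> lands@4:L; in-air after throw: [b1@4:L]
Beat 1 (R): throw ball2 h=7 -> lands@8:L; in-air after throw: [b1@4:L b2@8:L]
Beat 2 (L): throw ball3 h=4 -> lands@6:L; in-air after throw: [b1@4:L b3@6:L b2@8:L]
Beat 3 (R): throw ball4 h=7 -> lands@10:L; in-air after throw: [b1@4:L b3@6:L b2@8:L b4@10:L]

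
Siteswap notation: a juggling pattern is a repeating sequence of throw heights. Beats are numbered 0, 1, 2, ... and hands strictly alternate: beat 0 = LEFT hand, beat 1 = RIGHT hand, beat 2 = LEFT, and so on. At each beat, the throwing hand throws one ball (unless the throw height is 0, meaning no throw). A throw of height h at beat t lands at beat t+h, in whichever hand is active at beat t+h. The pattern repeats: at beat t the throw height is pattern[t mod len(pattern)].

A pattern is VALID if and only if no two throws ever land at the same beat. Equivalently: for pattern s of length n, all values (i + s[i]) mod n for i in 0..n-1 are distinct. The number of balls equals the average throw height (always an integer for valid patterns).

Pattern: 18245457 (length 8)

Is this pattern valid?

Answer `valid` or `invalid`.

i=0: (i + s[i]) mod n = (0 + 1) mod 8 = 1
i=1: (i + s[i]) mod n = (1 + 8) mod 8 = 1
i=2: (i + s[i]) mod n = (2 + 2) mod 8 = 4
i=3: (i + s[i]) mod n = (3 + 4) mod 8 = 7
i=4: (i + s[i]) mod n = (4 + 5) mod 8 = 1
i=5: (i + s[i]) mod n = (5 + 4) mod 8 = 1
i=6: (i + s[i]) mod n = (6 + 5) mod 8 = 3
i=7: (i + s[i]) mod n = (7 + 7) mod 8 = 6
Residues: [1, 1, 4, 7, 1, 1, 3, 6], distinct: False

Answer: invalid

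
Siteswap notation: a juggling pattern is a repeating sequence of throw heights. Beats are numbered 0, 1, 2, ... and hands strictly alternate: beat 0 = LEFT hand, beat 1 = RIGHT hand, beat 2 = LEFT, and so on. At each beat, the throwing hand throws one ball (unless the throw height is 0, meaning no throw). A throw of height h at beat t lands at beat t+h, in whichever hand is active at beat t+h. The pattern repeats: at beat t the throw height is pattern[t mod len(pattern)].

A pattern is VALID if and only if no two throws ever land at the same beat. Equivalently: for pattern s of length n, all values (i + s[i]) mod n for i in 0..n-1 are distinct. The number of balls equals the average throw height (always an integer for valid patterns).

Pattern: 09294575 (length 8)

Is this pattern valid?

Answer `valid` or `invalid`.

i=0: (i + s[i]) mod n = (0 + 0) mod 8 = 0
i=1: (i + s[i]) mod n = (1 + 9) mod 8 = 2
i=2: (i + s[i]) mod n = (2 + 2) mod 8 = 4
i=3: (i + s[i]) mod n = (3 + 9) mod 8 = 4
i=4: (i + s[i]) mod n = (4 + 4) mod 8 = 0
i=5: (i + s[i]) mod n = (5 + 5) mod 8 = 2
i=6: (i + s[i]) mod n = (6 + 7) mod 8 = 5
i=7: (i + s[i]) mod n = (7 + 5) mod 8 = 4
Residues: [0, 2, 4, 4, 0, 2, 5, 4], distinct: False

Answer: invalid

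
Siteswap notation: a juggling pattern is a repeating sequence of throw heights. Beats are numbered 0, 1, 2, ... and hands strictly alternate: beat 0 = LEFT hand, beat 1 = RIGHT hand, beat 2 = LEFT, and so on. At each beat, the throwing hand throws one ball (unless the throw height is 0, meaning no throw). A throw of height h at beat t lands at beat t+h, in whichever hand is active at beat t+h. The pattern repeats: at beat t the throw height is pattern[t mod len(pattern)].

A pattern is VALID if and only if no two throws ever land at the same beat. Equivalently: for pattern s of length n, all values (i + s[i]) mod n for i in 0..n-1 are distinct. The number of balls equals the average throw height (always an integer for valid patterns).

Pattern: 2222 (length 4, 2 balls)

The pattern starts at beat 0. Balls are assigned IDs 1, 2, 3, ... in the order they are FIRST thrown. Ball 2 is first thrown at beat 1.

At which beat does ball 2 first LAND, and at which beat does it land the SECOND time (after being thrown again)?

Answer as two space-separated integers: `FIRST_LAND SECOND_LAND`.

Beat 0 (L): throw ball1 h=2 -> lands@2:L; in-air after throw: [b1@2:L]
Beat 1 (R): throw ball2 h=2 -> lands@3:R; in-air after throw: [b1@2:L b2@3:R]
Beat 2 (L): throw ball1 h=2 -> lands@4:L; in-air after throw: [b2@3:R b1@4:L]
Beat 3 (R): throw ball2 h=2 -> lands@5:R; in-air after throw: [b1@4:L b2@5:R]
Beat 4 (L): throw ball1 h=2 -> lands@6:L; in-air after throw: [b2@5:R b1@6:L]
Beat 5 (R): throw ball2 h=2 -> lands@7:R; in-air after throw: [b1@6:L b2@7:R]
Ball 2: thrown@1 h=2 -> first land @3; rethrown@3 h=2 -> second land @5

Answer: 3 5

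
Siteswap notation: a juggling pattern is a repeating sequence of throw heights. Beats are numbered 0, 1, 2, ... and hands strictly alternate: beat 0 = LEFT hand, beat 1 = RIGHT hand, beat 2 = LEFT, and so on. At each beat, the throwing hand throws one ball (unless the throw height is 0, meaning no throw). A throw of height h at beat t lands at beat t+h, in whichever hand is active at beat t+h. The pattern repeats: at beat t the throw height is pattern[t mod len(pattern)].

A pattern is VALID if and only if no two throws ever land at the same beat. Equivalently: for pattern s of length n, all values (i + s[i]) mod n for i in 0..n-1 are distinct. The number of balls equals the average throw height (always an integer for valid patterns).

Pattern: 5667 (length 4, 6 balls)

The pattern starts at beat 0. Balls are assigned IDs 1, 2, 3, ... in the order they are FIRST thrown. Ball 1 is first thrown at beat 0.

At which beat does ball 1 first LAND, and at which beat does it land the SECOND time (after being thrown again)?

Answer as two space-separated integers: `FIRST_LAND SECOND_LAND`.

Answer: 5 11

Derivation:
Beat 0 (L): throw ball1 h=5 -> lands@5:R; in-air after throw: [b1@5:R]
Beat 1 (R): throw ball2 h=6 -> lands@7:R; in-air after throw: [b1@5:R b2@7:R]
Beat 2 (L): throw ball3 h=6 -> lands@8:L; in-air after throw: [b1@5:R b2@7:R b3@8:L]
Beat 3 (R): throw ball4 h=7 -> lands@10:L; in-air after throw: [b1@5:R b2@7:R b3@8:L b4@10:L]
Beat 4 (L): throw ball5 h=5 -> lands@9:R; in-air after throw: [b1@5:R b2@7:R b3@8:L b5@9:R b4@10:L]
Beat 5 (R): throw ball1 h=6 -> lands@11:R; in-air after throw: [b2@7:R b3@8:L b5@9:R b4@10:L b1@11:R]
Beat 6 (L): throw ball6 h=6 -> lands@12:L; in-air after throw: [b2@7:R b3@8:L b5@9:R b4@10:L b1@11:R b6@12:L]
Beat 7 (R): throw ball2 h=7 -> lands@14:L; in-air after throw: [b3@8:L b5@9:R b4@10:L b1@11:R b6@12:L b2@14:L]
Beat 8 (L): throw ball3 h=5 -> lands@13:R; in-air after throw: [b5@9:R b4@10:L b1@11:R b6@12:L b3@13:R b2@14:L]
Beat 9 (R): throw ball5 h=6 -> lands@15:R; in-air after throw: [b4@10:L b1@11:R b6@12:L b3@13:R b2@14:L b5@15:R]
Beat 10 (L): throw ball4 h=6 -> lands@16:L; in-air after throw: [b1@11:R b6@12:L b3@13:R b2@14:L b5@15:R b4@16:L]
Beat 11 (R): throw ball1 h=7 -> lands@18:L; in-air after throw: [b6@12:L b3@13:R b2@14:L b5@15:R b4@16:L b1@18:L]
Ball 1: thrown@0 h=5 -> first land @5; rethrown@5 h=6 -> second land @11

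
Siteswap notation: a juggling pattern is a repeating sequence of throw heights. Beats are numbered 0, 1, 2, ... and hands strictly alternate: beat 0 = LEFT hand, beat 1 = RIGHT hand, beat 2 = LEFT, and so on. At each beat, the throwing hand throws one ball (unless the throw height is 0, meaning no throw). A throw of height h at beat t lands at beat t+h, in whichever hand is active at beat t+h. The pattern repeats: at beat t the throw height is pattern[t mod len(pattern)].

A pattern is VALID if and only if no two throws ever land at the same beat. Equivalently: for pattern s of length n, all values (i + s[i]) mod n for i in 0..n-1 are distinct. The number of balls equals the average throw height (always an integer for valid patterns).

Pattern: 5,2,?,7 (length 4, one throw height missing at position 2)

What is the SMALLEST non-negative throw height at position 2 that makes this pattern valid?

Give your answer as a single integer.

Answer: 2

Derivation:
i=0: (0 + 5) mod 4 = 1
i=1: (1 + 2) mod 4 = 3
i=2: s[i]=? (unknown)
i=3: (3 + 7) mod 4 = 2
Known residues: [1, 2, 3]; need a permutation of 0..3, so missing residue r = 0
Need (2 + s) mod 4 = 0; smallest s = (0 - 2) mod 4 = 2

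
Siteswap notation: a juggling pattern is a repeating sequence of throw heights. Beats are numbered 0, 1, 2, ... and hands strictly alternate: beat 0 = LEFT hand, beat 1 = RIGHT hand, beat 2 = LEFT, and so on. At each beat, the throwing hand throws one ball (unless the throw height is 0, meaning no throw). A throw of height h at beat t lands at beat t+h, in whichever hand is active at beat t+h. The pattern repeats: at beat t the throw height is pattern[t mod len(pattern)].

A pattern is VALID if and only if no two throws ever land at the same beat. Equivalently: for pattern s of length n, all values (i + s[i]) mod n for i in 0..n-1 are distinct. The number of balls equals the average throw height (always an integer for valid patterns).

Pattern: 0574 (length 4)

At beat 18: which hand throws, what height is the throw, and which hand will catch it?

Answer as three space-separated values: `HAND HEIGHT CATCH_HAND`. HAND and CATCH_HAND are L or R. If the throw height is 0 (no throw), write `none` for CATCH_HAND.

Answer: L 7 R

Derivation:
Beat 18: 18 mod 2 = 0, so hand = L
Throw height = pattern[18 mod 4] = pattern[2] = 7
Lands at beat 18+7=25, 25 mod 2 = 1, so catch hand = R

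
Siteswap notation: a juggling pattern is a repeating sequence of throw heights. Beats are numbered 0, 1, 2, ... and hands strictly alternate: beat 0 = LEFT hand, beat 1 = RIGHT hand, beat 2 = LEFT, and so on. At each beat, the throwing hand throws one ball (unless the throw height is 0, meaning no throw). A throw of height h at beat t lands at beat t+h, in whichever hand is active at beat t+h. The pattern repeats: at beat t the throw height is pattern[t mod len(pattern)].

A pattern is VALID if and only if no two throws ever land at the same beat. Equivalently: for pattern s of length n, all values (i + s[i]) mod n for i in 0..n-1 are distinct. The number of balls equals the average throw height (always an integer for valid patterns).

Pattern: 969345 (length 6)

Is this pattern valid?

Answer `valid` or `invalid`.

i=0: (i + s[i]) mod n = (0 + 9) mod 6 = 3
i=1: (i + s[i]) mod n = (1 + 6) mod 6 = 1
i=2: (i + s[i]) mod n = (2 + 9) mod 6 = 5
i=3: (i + s[i]) mod n = (3 + 3) mod 6 = 0
i=4: (i + s[i]) mod n = (4 + 4) mod 6 = 2
i=5: (i + s[i]) mod n = (5 + 5) mod 6 = 4
Residues: [3, 1, 5, 0, 2, 4], distinct: True

Answer: valid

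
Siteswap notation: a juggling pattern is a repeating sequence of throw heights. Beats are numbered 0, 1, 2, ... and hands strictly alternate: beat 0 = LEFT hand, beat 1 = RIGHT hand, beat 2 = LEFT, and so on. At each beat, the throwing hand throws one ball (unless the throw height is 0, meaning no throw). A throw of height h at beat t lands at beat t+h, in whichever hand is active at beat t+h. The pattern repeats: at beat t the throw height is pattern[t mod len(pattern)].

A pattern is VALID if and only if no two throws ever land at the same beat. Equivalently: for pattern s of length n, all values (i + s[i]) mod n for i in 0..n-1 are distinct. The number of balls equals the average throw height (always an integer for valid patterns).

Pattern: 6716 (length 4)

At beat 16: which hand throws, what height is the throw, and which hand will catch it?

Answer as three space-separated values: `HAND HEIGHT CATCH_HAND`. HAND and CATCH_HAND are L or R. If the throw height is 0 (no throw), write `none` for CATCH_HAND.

Beat 16: 16 mod 2 = 0, so hand = L
Throw height = pattern[16 mod 4] = pattern[0] = 6
Lands at beat 16+6=22, 22 mod 2 = 0, so catch hand = L

Answer: L 6 L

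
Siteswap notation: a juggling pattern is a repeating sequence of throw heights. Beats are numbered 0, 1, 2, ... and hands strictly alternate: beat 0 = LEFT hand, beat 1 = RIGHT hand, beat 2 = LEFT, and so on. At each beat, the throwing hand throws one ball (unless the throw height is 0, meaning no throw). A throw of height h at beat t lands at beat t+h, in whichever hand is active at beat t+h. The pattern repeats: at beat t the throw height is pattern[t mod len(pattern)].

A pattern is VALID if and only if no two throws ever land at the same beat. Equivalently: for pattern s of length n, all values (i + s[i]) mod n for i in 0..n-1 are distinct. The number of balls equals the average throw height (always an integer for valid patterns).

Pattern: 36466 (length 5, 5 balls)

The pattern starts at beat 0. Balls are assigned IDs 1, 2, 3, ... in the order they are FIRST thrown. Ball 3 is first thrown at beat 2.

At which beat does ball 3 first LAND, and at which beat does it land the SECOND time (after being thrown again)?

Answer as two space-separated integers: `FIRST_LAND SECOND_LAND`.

Beat 0 (L): throw ball1 h=3 -> lands@3:R; in-air after throw: [b1@3:R]
Beat 1 (R): throw ball2 h=6 -> lands@7:R; in-air after throw: [b1@3:R b2@7:R]
Beat 2 (L): throw ball3 h=4 -> lands@6:L; in-air after throw: [b1@3:R b3@6:L b2@7:R]
Beat 3 (R): throw ball1 h=6 -> lands@9:R; in-air after throw: [b3@6:L b2@7:R b1@9:R]
Beat 4 (L): throw ball4 h=6 -> lands@10:L; in-air after throw: [b3@6:L b2@7:R b1@9:R b4@10:L]
Beat 5 (R): throw ball5 h=3 -> lands@8:L; in-air after throw: [b3@6:L b2@7:R b5@8:L b1@9:R b4@10:L]
Beat 6 (L): throw ball3 h=6 -> lands@12:L; in-air after throw: [b2@7:R b5@8:L b1@9:R b4@10:L b3@12:L]
Beat 7 (R): throw ball2 h=4 -> lands@11:R; in-air after throw: [b5@8:L b1@9:R b4@10:L b2@11:R b3@12:L]
Beat 8 (L): throw ball5 h=6 -> lands@14:L; in-air after throw: [b1@9:R b4@10:L b2@11:R b3@12:L b5@14:L]
Beat 9 (R): throw ball1 h=6 -> lands@15:R; in-air after throw: [b4@10:L b2@11:R b3@12:L b5@14:L b1@15:R]
Beat 10 (L): throw ball4 h=3 -> lands@13:R; in-air after throw: [b2@11:R b3@12:L b4@13:R b5@14:L b1@15:R]
Beat 11 (R): throw ball2 h=6 -> lands@17:R; in-air after throw: [b3@12:L b4@13:R b5@14:L b1@15:R b2@17:R]
Beat 12 (L): throw ball3 h=4 -> lands@16:L; in-air after throw: [b4@13:R b5@14:L b1@15:R b3@16:L b2@17:R]
Ball 3: thrown@2 h=4 -> first land @6; rethrown@6 h=6 -> second land @12

Answer: 6 12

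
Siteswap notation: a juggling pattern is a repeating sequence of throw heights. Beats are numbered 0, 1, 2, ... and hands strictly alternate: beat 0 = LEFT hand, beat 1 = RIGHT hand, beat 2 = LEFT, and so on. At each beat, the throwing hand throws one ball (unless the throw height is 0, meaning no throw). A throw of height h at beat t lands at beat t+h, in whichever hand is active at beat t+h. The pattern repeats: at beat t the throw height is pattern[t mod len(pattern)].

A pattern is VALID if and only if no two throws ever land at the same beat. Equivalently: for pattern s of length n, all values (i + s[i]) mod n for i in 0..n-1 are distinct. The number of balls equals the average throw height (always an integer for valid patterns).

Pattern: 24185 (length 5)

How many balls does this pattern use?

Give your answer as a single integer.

Pattern = [2, 4, 1, 8, 5], length n = 5
  position 0: throw height = 2, running sum = 2
  position 1: throw height = 4, running sum = 6
  position 2: throw height = 1, running sum = 7
  position 3: throw height = 8, running sum = 15
  position 4: throw height = 5, running sum = 20
Total sum = 20; balls = sum / n = 20 / 5 = 4

Answer: 4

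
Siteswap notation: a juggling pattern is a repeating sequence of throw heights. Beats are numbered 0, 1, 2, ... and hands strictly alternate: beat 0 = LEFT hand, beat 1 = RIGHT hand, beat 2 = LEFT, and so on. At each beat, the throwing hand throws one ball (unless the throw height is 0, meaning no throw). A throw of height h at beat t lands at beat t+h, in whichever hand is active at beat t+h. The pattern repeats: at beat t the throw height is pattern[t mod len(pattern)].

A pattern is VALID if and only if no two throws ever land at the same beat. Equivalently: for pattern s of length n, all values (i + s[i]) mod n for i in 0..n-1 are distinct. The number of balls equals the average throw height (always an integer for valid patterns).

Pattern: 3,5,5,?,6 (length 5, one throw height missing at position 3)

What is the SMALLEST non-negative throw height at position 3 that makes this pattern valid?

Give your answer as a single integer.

i=0: (0 + 3) mod 5 = 3
i=1: (1 + 5) mod 5 = 1
i=2: (2 + 5) mod 5 = 2
i=3: s[i]=? (unknown)
i=4: (4 + 6) mod 5 = 0
Known residues: [0, 1, 2, 3]; need a permutation of 0..4, so missing residue r = 4
Need (3 + s) mod 5 = 4; smallest s = (4 - 3) mod 5 = 1

Answer: 1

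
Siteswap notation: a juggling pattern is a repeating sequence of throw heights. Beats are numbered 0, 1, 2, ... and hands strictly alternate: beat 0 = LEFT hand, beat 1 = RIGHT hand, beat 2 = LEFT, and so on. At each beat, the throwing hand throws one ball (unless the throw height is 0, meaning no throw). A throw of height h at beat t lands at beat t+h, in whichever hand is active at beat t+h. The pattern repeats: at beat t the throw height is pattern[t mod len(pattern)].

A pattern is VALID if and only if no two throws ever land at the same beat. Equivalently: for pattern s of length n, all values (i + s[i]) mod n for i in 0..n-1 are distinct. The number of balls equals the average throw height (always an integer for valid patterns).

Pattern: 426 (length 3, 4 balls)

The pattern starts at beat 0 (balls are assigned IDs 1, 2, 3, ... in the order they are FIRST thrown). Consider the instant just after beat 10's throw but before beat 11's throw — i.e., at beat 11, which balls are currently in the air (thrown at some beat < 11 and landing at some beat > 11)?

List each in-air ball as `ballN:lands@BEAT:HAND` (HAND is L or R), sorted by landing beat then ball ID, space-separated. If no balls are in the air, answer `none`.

Answer: ball1:lands@12:L ball2:lands@13:R ball3:lands@14:L

Derivation:
Beat 0 (L): throw ball1 h=4 -> lands@4:L; in-air after throw: [b1@4:L]
Beat 1 (R): throw ball2 h=2 -> lands@3:R; in-air after throw: [b2@3:R b1@4:L]
Beat 2 (L): throw ball3 h=6 -> lands@8:L; in-air after throw: [b2@3:R b1@4:L b3@8:L]
Beat 3 (R): throw ball2 h=4 -> lands@7:R; in-air after throw: [b1@4:L b2@7:R b3@8:L]
Beat 4 (L): throw ball1 h=2 -> lands@6:L; in-air after throw: [b1@6:L b2@7:R b3@8:L]
Beat 5 (R): throw ball4 h=6 -> lands@11:R; in-air after throw: [b1@6:L b2@7:R b3@8:L b4@11:R]
Beat 6 (L): throw ball1 h=4 -> lands@10:L; in-air after throw: [b2@7:R b3@8:L b1@10:L b4@11:R]
Beat 7 (R): throw ball2 h=2 -> lands@9:R; in-air after throw: [b3@8:L b2@9:R b1@10:L b4@11:R]
Beat 8 (L): throw ball3 h=6 -> lands@14:L; in-air after throw: [b2@9:R b1@10:L b4@11:R b3@14:L]
Beat 9 (R): throw ball2 h=4 -> lands@13:R; in-air after throw: [b1@10:L b4@11:R b2@13:R b3@14:L]
Beat 10 (L): throw ball1 h=2 -> lands@12:L; in-air after throw: [b4@11:R b1@12:L b2@13:R b3@14:L]
Beat 11 (R): throw ball4 h=6 -> lands@17:R; in-air after throw: [b1@12:L b2@13:R b3@14:L b4@17:R]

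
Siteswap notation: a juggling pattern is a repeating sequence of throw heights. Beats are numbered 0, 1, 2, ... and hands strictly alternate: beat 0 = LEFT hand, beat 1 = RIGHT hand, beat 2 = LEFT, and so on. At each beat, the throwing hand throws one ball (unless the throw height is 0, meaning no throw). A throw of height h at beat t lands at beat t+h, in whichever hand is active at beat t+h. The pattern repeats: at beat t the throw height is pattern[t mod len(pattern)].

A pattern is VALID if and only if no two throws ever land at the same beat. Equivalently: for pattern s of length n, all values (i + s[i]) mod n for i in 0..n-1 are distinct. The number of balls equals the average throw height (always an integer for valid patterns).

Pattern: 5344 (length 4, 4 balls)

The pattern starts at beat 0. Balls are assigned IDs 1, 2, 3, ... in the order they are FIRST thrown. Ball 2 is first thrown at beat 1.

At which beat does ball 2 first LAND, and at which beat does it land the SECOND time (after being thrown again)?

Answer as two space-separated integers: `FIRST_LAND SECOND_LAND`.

Beat 0 (L): throw ball1 h=5 -> lands@5:R; in-air after throw: [b1@5:R]
Beat 1 (R): throw ball2 h=3 -> lands@4:L; in-air after throw: [b2@4:L b1@5:R]
Beat 2 (L): throw ball3 h=4 -> lands@6:L; in-air after throw: [b2@4:L b1@5:R b3@6:L]
Beat 3 (R): throw ball4 h=4 -> lands@7:R; in-air after throw: [b2@4:L b1@5:R b3@6:L b4@7:R]
Beat 4 (L): throw ball2 h=5 -> lands@9:R; in-air after throw: [b1@5:R b3@6:L b4@7:R b2@9:R]
Beat 5 (R): throw ball1 h=3 -> lands@8:L; in-air after throw: [b3@6:L b4@7:R b1@8:L b2@9:R]
Beat 6 (L): throw ball3 h=4 -> lands@10:L; in-air after throw: [b4@7:R b1@8:L b2@9:R b3@10:L]
Beat 7 (R): throw ball4 h=4 -> lands@11:R; in-air after throw: [b1@8:L b2@9:R b3@10:L b4@11:R]
Beat 8 (L): throw ball1 h=5 -> lands@13:R; in-air after throw: [b2@9:R b3@10:L b4@11:R b1@13:R]
Beat 9 (R): throw ball2 h=3 -> lands@12:L; in-air after throw: [b3@10:L b4@11:R b2@12:L b1@13:R]
Ball 2: thrown@1 h=3 -> first land @4; rethrown@4 h=5 -> second land @9

Answer: 4 9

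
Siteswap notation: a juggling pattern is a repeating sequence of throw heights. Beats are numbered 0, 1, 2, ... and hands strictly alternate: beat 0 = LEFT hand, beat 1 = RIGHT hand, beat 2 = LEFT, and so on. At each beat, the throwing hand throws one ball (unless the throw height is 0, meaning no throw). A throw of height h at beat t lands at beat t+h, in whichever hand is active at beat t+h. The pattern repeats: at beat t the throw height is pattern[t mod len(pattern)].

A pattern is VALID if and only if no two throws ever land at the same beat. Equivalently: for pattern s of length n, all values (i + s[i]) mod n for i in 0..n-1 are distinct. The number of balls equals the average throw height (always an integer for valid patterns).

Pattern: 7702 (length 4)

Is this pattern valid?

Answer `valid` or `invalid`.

Answer: valid

Derivation:
i=0: (i + s[i]) mod n = (0 + 7) mod 4 = 3
i=1: (i + s[i]) mod n = (1 + 7) mod 4 = 0
i=2: (i + s[i]) mod n = (2 + 0) mod 4 = 2
i=3: (i + s[i]) mod n = (3 + 2) mod 4 = 1
Residues: [3, 0, 2, 1], distinct: True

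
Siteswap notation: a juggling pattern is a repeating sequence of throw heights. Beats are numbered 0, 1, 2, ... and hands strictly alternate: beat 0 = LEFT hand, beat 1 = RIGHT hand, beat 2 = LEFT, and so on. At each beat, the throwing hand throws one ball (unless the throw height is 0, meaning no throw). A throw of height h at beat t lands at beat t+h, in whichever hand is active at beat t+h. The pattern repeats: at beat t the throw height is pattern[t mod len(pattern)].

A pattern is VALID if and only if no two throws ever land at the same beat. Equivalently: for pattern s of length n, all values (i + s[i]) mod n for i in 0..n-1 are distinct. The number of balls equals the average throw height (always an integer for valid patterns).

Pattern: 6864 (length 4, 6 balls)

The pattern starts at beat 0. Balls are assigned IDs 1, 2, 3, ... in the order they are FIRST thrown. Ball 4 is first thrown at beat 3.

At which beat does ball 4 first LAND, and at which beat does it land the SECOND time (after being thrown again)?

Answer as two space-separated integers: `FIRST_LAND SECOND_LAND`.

Beat 0 (L): throw ball1 h=6 -> lands@6:L; in-air after throw: [b1@6:L]
Beat 1 (R): throw ball2 h=8 -> lands@9:R; in-air after throw: [b1@6:L b2@9:R]
Beat 2 (L): throw ball3 h=6 -> lands@8:L; in-air after throw: [b1@6:L b3@8:L b2@9:R]
Beat 3 (R): throw ball4 h=4 -> lands@7:R; in-air after throw: [b1@6:L b4@7:R b3@8:L b2@9:R]
Beat 4 (L): throw ball5 h=6 -> lands@10:L; in-air after throw: [b1@6:L b4@7:R b3@8:L b2@9:R b5@10:L]
Beat 5 (R): throw ball6 h=8 -> lands@13:R; in-air after throw: [b1@6:L b4@7:R b3@8:L b2@9:R b5@10:L b6@13:R]
Beat 6 (L): throw ball1 h=6 -> lands@12:L; in-air after throw: [b4@7:R b3@8:L b2@9:R b5@10:L b1@12:L b6@13:R]
Beat 7 (R): throw ball4 h=4 -> lands@11:R; in-air after throw: [b3@8:L b2@9:R b5@10:L b4@11:R b1@12:L b6@13:R]
Beat 8 (L): throw ball3 h=6 -> lands@14:L; in-air after throw: [b2@9:R b5@10:L b4@11:R b1@12:L b6@13:R b3@14:L]
Beat 9 (R): throw ball2 h=8 -> lands@17:R; in-air after throw: [b5@10:L b4@11:R b1@12:L b6@13:R b3@14:L b2@17:R]
Beat 10 (L): throw ball5 h=6 -> lands@16:L; in-air after throw: [b4@11:R b1@12:L b6@13:R b3@14:L b5@16:L b2@17:R]
Beat 11 (R): throw ball4 h=4 -> lands@15:R; in-air after throw: [b1@12:L b6@13:R b3@14:L b4@15:R b5@16:L b2@17:R]
Ball 4: thrown@3 h=4 -> first land @7; rethrown@7 h=4 -> second land @11

Answer: 7 11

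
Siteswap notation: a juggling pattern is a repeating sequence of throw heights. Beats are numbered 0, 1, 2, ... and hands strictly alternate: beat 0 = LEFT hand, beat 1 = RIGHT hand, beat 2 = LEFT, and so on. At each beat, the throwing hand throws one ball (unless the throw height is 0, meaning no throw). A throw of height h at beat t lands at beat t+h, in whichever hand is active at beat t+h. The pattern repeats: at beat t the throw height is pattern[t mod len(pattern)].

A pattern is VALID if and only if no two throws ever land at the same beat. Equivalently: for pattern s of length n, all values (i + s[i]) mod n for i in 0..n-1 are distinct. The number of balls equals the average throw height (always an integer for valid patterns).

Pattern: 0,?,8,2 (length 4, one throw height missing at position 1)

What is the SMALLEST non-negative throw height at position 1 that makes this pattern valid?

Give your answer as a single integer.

i=0: (0 + 0) mod 4 = 0
i=1: s[i]=? (unknown)
i=2: (2 + 8) mod 4 = 2
i=3: (3 + 2) mod 4 = 1
Known residues: [0, 1, 2]; need a permutation of 0..3, so missing residue r = 3
Need (1 + s) mod 4 = 3; smallest s = (3 - 1) mod 4 = 2

Answer: 2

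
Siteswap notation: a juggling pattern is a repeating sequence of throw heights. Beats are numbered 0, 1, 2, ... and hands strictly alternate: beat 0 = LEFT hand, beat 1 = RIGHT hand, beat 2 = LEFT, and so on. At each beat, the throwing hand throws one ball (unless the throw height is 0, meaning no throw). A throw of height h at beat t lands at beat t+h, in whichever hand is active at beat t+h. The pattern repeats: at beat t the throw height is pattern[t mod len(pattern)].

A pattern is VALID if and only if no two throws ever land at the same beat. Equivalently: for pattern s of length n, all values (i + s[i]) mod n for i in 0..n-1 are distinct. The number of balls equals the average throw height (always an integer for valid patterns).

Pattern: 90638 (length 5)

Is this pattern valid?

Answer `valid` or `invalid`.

i=0: (i + s[i]) mod n = (0 + 9) mod 5 = 4
i=1: (i + s[i]) mod n = (1 + 0) mod 5 = 1
i=2: (i + s[i]) mod n = (2 + 6) mod 5 = 3
i=3: (i + s[i]) mod n = (3 + 3) mod 5 = 1
i=4: (i + s[i]) mod n = (4 + 8) mod 5 = 2
Residues: [4, 1, 3, 1, 2], distinct: False

Answer: invalid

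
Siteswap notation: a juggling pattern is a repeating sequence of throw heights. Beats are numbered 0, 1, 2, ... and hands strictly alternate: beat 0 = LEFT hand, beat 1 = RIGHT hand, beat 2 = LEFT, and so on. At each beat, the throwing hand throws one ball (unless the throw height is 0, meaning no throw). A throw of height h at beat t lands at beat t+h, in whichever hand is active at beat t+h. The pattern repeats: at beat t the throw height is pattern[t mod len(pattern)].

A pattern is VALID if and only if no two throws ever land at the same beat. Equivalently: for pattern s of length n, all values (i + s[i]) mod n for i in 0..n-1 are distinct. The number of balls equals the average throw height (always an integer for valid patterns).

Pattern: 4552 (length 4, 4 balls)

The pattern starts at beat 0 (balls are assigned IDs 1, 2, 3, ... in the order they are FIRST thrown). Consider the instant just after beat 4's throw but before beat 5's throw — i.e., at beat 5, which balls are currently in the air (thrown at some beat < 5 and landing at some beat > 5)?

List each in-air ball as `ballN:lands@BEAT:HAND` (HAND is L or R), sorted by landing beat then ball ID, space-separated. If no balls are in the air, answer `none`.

Answer: ball2:lands@6:L ball3:lands@7:R ball1:lands@8:L

Derivation:
Beat 0 (L): throw ball1 h=4 -> lands@4:L; in-air after throw: [b1@4:L]
Beat 1 (R): throw ball2 h=5 -> lands@6:L; in-air after throw: [b1@4:L b2@6:L]
Beat 2 (L): throw ball3 h=5 -> lands@7:R; in-air after throw: [b1@4:L b2@6:L b3@7:R]
Beat 3 (R): throw ball4 h=2 -> lands@5:R; in-air after throw: [b1@4:L b4@5:R b2@6:L b3@7:R]
Beat 4 (L): throw ball1 h=4 -> lands@8:L; in-air after throw: [b4@5:R b2@6:L b3@7:R b1@8:L]
Beat 5 (R): throw ball4 h=5 -> lands@10:L; in-air after throw: [b2@6:L b3@7:R b1@8:L b4@10:L]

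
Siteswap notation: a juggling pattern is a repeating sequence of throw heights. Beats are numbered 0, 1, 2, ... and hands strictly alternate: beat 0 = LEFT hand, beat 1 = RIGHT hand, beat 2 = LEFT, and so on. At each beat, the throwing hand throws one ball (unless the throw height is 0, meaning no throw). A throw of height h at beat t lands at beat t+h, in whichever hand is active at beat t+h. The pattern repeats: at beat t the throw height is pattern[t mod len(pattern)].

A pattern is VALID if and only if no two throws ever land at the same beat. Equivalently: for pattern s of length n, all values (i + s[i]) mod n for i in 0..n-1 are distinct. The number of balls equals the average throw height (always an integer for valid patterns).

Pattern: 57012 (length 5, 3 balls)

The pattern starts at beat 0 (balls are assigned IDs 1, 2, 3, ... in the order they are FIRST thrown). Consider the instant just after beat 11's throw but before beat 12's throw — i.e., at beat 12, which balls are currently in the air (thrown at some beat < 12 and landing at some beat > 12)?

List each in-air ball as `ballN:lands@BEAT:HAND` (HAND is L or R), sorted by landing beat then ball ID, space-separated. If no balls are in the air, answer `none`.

Beat 0 (L): throw ball1 h=5 -> lands@5:R; in-air after throw: [b1@5:R]
Beat 1 (R): throw ball2 h=7 -> lands@8:L; in-air after throw: [b1@5:R b2@8:L]
Beat 3 (R): throw ball3 h=1 -> lands@4:L; in-air after throw: [b3@4:L b1@5:R b2@8:L]
Beat 4 (L): throw ball3 h=2 -> lands@6:L; in-air after throw: [b1@5:R b3@6:L b2@8:L]
Beat 5 (R): throw ball1 h=5 -> lands@10:L; in-air after throw: [b3@6:L b2@8:L b1@10:L]
Beat 6 (L): throw ball3 h=7 -> lands@13:R; in-air after throw: [b2@8:L b1@10:L b3@13:R]
Beat 8 (L): throw ball2 h=1 -> lands@9:R; in-air after throw: [b2@9:R b1@10:L b3@13:R]
Beat 9 (R): throw ball2 h=2 -> lands@11:R; in-air after throw: [b1@10:L b2@11:R b3@13:R]
Beat 10 (L): throw ball1 h=5 -> lands@15:R; in-air after throw: [b2@11:R b3@13:R b1@15:R]
Beat 11 (R): throw ball2 h=7 -> lands@18:L; in-air after throw: [b3@13:R b1@15:R b2@18:L]

Answer: ball3:lands@13:R ball1:lands@15:R ball2:lands@18:L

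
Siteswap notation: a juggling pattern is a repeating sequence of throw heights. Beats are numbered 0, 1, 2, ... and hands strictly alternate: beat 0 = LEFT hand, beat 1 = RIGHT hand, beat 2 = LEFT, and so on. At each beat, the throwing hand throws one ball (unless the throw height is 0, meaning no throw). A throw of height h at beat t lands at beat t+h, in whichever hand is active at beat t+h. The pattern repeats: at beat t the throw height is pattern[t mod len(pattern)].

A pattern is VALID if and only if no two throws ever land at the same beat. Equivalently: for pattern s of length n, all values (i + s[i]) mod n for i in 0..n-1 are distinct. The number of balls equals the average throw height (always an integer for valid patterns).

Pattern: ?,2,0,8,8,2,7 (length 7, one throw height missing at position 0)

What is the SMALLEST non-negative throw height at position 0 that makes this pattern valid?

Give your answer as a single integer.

i=0: s[i]=? (unknown)
i=1: (1 + 2) mod 7 = 3
i=2: (2 + 0) mod 7 = 2
i=3: (3 + 8) mod 7 = 4
i=4: (4 + 8) mod 7 = 5
i=5: (5 + 2) mod 7 = 0
i=6: (6 + 7) mod 7 = 6
Known residues: [0, 2, 3, 4, 5, 6]; need a permutation of 0..6, so missing residue r = 1
Need (0 + s) mod 7 = 1; smallest s = (1 - 0) mod 7 = 1

Answer: 1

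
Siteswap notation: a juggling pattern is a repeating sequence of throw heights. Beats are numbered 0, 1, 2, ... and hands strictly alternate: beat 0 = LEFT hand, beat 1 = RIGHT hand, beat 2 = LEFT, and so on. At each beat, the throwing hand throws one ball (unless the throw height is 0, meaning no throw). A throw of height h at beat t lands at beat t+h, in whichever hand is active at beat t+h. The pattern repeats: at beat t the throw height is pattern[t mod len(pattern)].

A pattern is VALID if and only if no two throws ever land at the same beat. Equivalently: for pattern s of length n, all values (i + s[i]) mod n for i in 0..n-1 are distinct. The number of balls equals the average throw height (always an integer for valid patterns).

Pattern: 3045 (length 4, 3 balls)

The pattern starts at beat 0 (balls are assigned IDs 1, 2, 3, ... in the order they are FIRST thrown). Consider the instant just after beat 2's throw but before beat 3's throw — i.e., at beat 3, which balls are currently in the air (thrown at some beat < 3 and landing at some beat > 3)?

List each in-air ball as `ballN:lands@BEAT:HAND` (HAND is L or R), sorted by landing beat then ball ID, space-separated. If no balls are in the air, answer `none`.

Answer: ball2:lands@6:L

Derivation:
Beat 0 (L): throw ball1 h=3 -> lands@3:R; in-air after throw: [b1@3:R]
Beat 2 (L): throw ball2 h=4 -> lands@6:L; in-air after throw: [b1@3:R b2@6:L]
Beat 3 (R): throw ball1 h=5 -> lands@8:L; in-air after throw: [b2@6:L b1@8:L]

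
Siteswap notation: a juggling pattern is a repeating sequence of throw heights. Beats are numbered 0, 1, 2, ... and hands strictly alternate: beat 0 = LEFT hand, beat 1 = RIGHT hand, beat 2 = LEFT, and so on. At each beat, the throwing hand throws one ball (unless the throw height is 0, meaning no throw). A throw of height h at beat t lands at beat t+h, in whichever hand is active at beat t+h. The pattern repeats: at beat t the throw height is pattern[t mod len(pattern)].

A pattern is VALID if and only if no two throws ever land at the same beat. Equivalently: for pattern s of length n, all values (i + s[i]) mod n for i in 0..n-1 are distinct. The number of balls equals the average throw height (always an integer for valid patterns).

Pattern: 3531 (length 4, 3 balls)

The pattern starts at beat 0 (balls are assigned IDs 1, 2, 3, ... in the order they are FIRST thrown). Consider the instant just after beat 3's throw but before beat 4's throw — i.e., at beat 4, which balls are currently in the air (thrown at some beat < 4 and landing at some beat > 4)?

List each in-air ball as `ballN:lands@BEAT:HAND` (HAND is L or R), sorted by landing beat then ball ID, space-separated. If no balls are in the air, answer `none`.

Beat 0 (L): throw ball1 h=3 -> lands@3:R; in-air after throw: [b1@3:R]
Beat 1 (R): throw ball2 h=5 -> lands@6:L; in-air after throw: [b1@3:R b2@6:L]
Beat 2 (L): throw ball3 h=3 -> lands@5:R; in-air after throw: [b1@3:R b3@5:R b2@6:L]
Beat 3 (R): throw ball1 h=1 -> lands@4:L; in-air after throw: [b1@4:L b3@5:R b2@6:L]
Beat 4 (L): throw ball1 h=3 -> lands@7:R; in-air after throw: [b3@5:R b2@6:L b1@7:R]

Answer: ball3:lands@5:R ball2:lands@6:L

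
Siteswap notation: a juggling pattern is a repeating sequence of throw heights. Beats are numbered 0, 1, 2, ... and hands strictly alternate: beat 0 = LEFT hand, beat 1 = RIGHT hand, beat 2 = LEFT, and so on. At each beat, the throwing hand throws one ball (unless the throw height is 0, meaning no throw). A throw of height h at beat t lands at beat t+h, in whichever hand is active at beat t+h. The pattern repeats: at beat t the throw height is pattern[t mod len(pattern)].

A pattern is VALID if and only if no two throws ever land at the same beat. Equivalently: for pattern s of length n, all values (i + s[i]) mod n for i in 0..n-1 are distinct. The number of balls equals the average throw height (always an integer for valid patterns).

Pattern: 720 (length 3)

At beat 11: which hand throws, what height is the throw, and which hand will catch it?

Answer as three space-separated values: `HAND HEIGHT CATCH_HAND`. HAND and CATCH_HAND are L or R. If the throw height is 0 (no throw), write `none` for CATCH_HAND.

Answer: R 0 none

Derivation:
Beat 11: 11 mod 2 = 1, so hand = R
Throw height = pattern[11 mod 3] = pattern[2] = 0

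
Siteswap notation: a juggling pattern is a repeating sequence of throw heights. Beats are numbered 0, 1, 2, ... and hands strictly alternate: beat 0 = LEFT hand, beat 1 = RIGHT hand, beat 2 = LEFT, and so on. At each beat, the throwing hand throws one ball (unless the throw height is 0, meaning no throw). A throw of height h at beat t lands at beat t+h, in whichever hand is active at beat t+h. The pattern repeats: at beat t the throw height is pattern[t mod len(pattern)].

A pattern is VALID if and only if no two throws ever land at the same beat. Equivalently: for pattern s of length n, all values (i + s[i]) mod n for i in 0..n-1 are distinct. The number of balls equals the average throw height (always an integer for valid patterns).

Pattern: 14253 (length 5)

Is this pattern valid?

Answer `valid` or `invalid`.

Answer: valid

Derivation:
i=0: (i + s[i]) mod n = (0 + 1) mod 5 = 1
i=1: (i + s[i]) mod n = (1 + 4) mod 5 = 0
i=2: (i + s[i]) mod n = (2 + 2) mod 5 = 4
i=3: (i + s[i]) mod n = (3 + 5) mod 5 = 3
i=4: (i + s[i]) mod n = (4 + 3) mod 5 = 2
Residues: [1, 0, 4, 3, 2], distinct: True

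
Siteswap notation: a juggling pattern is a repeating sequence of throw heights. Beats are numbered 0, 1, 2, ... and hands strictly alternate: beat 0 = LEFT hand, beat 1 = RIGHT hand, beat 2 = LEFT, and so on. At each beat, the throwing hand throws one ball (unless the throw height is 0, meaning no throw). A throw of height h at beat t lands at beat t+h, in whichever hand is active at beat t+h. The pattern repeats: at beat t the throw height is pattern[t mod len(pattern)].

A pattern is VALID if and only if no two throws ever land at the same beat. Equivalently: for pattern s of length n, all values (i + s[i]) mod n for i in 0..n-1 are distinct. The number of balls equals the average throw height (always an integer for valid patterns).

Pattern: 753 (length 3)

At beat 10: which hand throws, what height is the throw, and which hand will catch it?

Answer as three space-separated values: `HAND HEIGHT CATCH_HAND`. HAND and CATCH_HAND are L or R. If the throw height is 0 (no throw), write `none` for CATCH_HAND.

Beat 10: 10 mod 2 = 0, so hand = L
Throw height = pattern[10 mod 3] = pattern[1] = 5
Lands at beat 10+5=15, 15 mod 2 = 1, so catch hand = R

Answer: L 5 R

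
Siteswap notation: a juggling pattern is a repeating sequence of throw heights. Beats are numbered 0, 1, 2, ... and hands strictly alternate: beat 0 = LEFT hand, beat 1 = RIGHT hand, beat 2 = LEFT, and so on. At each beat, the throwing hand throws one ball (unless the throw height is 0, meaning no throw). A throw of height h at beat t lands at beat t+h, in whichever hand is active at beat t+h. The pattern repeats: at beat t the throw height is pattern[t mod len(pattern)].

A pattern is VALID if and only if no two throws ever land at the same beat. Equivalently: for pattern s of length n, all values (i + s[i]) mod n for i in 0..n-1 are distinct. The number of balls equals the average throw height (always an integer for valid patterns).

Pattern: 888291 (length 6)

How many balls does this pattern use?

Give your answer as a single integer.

Pattern = [8, 8, 8, 2, 9, 1], length n = 6
  position 0: throw height = 8, running sum = 8
  position 1: throw height = 8, running sum = 16
  position 2: throw height = 8, running sum = 24
  position 3: throw height = 2, running sum = 26
  position 4: throw height = 9, running sum = 35
  position 5: throw height = 1, running sum = 36
Total sum = 36; balls = sum / n = 36 / 6 = 6

Answer: 6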